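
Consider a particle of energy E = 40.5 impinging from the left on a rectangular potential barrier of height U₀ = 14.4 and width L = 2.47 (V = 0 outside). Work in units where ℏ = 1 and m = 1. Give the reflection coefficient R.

E > U₀: inside the barrier k₂ = √(2m(E − U₀))/ℏ = 7.225, k₂L = 17.85.
T = [1 + U₀² sin²(k₂L) / (4E(E − U₀))]⁻¹ = 1/1.035 = 0.966.
R = 1 − T = 0.0337.

R = 0.0337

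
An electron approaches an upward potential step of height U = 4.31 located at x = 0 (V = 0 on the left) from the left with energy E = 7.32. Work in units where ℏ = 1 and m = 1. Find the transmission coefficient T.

T = 0.952

On each side the TISE gives plane waves with k = √(2m(E − V))/ℏ: k₁ = √(2·1·7.32) = 3.826, k₂ = √(2·1·3.01) = 2.454.
Continuity of ψ and ψ′ at the step yields the reflection amplitude r = (k₁ − k₂)/(k₁ + k₂) = 0.2186; thus R = |r|² = 0.04778, T = 0.9522.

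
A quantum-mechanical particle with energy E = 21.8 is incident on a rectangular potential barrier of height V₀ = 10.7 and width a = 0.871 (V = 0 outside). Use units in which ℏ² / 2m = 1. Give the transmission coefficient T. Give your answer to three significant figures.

T = 0.993

E > V₀: inside the barrier k₂ = √(2m(E − V₀))/ℏ = 3.332, k₂a = 2.902.
Matching at both interfaces gives T⁻¹ = 1 + V₀² sin²(k₂a) / [4E(E − V₀)] = 1.007, hence T = 0.993.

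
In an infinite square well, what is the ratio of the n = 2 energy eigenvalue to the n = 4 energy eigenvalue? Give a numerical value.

0.25

Since E_n ∝ n², the ratio is (2/4)² = 0.25.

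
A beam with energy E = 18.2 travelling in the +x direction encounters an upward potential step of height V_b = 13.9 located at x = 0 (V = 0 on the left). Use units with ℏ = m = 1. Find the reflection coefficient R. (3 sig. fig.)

The wavenumbers are k₁ = √(2mE)/ℏ = 6.033 on the left and k₂ = √(2m(E − V_b))/ℏ = 2.933 on the right.
Continuity of ψ and ψ′ at the step yields the reflection amplitude r = (k₁ − k₂)/(k₁ + k₂) = 0.3458; thus R = |r|² = 0.1196, T = 0.8804.

R = 0.120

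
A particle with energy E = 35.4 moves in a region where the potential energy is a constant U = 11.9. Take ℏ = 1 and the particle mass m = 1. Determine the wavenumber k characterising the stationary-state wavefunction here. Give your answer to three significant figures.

With E > U the solution is oscillatory, ψ ∝ e^{±ikx} with k = √(2m(E − U))/ℏ.
k = √(2 × 1 × 23.5) = 6.856.

k = 6.86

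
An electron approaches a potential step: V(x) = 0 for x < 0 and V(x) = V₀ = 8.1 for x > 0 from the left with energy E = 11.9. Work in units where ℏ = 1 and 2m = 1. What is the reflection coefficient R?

The wavenumbers are k₁ = √(2mE)/ℏ = 3.450 on the left and k₂ = √(2m(E − V₀))/ℏ = 1.949 on the right.
Continuity of ψ and ψ′ at the step yields the reflection amplitude r = (k₁ − k₂)/(k₁ + k₂) = 0.2779; thus R = |r|² = 0.07722, T = 0.9228.

R = 0.0772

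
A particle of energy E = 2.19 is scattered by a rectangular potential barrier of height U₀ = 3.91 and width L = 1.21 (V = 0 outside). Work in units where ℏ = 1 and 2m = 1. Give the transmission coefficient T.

T = 0.152

E < U₀: inside the barrier ψ ∝ e^{±κx} with κ = √(2m(U₀ − E))/ℏ = 1.311.
κL = 1.587, sinh(κL) = 2.342.
Matching ψ, ψ′ at both faces gives T = [1 + U₀² sinh²(κL) / (4E(U₀ − E))]⁻¹ = 1/6.565 = 0.152.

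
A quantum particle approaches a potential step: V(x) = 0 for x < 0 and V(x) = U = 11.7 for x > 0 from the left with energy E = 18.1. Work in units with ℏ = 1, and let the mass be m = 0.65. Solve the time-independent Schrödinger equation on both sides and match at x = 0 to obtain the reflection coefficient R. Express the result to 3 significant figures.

On each side the TISE gives plane waves with k = √(2m(E − V))/ℏ: k₁ = √(2·0.65·18.1) = 4.851, k₂ = √(2·0.65·6.4) = 2.884.
Continuity of ψ and ψ′ at the step yields the reflection amplitude r = (k₁ − k₂)/(k₁ + k₂) = 0.2542; thus R = |r|² = 0.06462, T = 0.9354.

R = 0.0646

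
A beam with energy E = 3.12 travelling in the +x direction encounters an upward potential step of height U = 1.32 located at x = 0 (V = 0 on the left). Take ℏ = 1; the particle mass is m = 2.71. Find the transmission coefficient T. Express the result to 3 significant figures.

T = 0.981

The wavenumbers are k₁ = √(2mE)/ℏ = 4.112 on the left and k₂ = √(2m(E − U))/ℏ = 3.123 on the right.
Matching ψ and ψ′ at x = 0 gives r = (k₁ − k₂)/(k₁ + k₂), so R = r² = 0.01867 and T = 1 − R = 0.9813.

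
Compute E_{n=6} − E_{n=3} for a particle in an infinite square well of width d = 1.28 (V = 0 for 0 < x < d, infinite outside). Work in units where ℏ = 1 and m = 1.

E_n = n²π²ℏ²/(2md²), so ΔE = (6² − 3²) π²ℏ²/(2md²).
ΔE = 27 × π² / (2 × 1 × 1.28²) = 81.32.

ΔE = 81.3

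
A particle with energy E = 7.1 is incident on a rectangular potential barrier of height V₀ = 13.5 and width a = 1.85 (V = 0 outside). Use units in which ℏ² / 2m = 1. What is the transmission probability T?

E < V₀: inside the barrier ψ ∝ e^{±κx} with κ = √(2m(V₀ − E))/ℏ = 2.530.
κa = 4.680, sinh(κa) = 53.89.
The exact tunnelling result is T⁻¹ = 1 + V₀² sinh²(κa) / [4E(V₀ − E)] = 2913, so T = 0.000343.

T = 0.000343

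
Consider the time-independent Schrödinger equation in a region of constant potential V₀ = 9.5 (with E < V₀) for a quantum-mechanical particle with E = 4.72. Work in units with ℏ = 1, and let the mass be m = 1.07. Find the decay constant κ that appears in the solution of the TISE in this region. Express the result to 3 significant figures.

κ = 3.20

Since E < V₀ the TISE in this region is ψ'' = κ²ψ with κ = √(2m(V₀ − E))/ℏ.
κ = √(2 × 1.07 × 4.78) = 3.198.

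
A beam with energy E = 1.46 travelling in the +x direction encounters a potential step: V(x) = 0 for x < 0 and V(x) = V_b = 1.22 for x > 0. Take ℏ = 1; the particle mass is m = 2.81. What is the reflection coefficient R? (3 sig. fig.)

R = 0.179

The wavenumbers are k₁ = √(2mE)/ℏ = 2.864 on the left and k₂ = √(2m(E − V_b))/ℏ = 1.161 on the right.
Continuity of ψ and ψ′ at the step yields the reflection amplitude r = (k₁ − k₂)/(k₁ + k₂) = 0.4230; thus R = |r|² = 0.1790, T = 0.8210.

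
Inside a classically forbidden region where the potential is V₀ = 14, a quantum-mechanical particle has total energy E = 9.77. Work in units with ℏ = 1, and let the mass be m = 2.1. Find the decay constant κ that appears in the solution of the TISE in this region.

κ = 4.21

Since E < V₀ the TISE in this region is ψ'' = κ²ψ with κ = √(2m(V₀ − E))/ℏ.
κ = √(2 × 2.1 × 4.23) = 4.215.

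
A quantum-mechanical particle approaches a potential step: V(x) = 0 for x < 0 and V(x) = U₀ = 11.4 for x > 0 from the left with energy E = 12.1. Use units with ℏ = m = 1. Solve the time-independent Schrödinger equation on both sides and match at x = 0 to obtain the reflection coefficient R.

R = 0.375

The wavenumbers are k₁ = √(2mE)/ℏ = 4.919 on the left and k₂ = √(2m(E − U₀))/ℏ = 1.183 on the right.
Matching ψ and ψ′ at x = 0 gives r = (k₁ − k₂)/(k₁ + k₂), so R = r² = 0.3748 and T = 1 − R = 0.6252.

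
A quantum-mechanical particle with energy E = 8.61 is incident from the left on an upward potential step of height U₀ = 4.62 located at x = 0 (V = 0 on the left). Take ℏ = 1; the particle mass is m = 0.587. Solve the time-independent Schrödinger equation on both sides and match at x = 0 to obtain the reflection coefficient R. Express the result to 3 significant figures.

R = 0.0361

On each side the TISE gives plane waves with k = √(2m(E − V))/ℏ: k₁ = √(2·0.587·8.61) = 3.179, k₂ = √(2·0.587·3.99) = 2.164.
Continuity of ψ and ψ′ at the step yields the reflection amplitude r = (k₁ − k₂)/(k₁ + k₂) = 0.1899; thus R = |r|² = 0.03608, T = 0.9639.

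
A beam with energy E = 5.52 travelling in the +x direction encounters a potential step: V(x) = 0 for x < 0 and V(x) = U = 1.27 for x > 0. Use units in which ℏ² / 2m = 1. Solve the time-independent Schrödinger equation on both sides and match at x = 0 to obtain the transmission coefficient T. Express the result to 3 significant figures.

On each side the TISE gives plane waves with k = √(2m(E − V))/ℏ: k₁ = √(2·½·5.52) = 2.349, k₂ = √(2·½·4.25) = 2.062.
Matching ψ and ψ′ at x = 0 gives r = (k₁ − k₂)/(k₁ + k₂), so R = r² = 0.004260 and T = 1 − R = 0.9957.

T = 0.996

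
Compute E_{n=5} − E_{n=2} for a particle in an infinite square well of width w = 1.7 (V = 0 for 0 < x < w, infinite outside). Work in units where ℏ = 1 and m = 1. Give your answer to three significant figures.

E_n = n²π²ℏ²/(2mw²), so ΔE = (5² − 2²) π²ℏ²/(2mw²).
ΔE = 21 × π² / (2 × 1 × 1.7²) = 35.86.

ΔE = 35.9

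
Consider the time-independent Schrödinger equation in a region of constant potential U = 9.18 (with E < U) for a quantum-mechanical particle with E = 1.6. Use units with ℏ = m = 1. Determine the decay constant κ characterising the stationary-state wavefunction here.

κ = 3.89

Since E < U the TISE in this region is ψ'' = κ²ψ with κ = √(2m(U − E))/ℏ.
κ = √(2 × 1 × 7.58) = 3.894.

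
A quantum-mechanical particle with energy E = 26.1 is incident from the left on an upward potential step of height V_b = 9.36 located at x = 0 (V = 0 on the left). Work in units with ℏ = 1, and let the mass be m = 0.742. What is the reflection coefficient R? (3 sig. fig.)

R = 0.0122

The wavenumbers are k₁ = √(2mE)/ℏ = 6.224 on the left and k₂ = √(2m(E − V_b))/ℏ = 4.984 on the right.
Continuity of ψ and ψ′ at the step yields the reflection amplitude r = (k₁ − k₂)/(k₁ + k₂) = 0.1106; thus R = |r|² = 0.01223, T = 0.9878.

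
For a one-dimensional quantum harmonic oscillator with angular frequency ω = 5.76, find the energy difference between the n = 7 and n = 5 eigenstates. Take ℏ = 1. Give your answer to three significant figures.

E_n = ℏω(n + ½), so ΔE = (7 − 5) ℏω = 2 × 5.76 = 11.52.

ΔE = 11.5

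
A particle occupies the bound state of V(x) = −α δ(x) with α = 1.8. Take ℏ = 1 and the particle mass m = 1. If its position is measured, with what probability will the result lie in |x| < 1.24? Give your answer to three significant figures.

The normalised bound state is ψ = √κ e^{−κ|x|} with κ = mα/ℏ² = 1.800.
P(|x| < d) = ∫_{−d}^{d} κ e^{−2κ|x|} dx = 1 − e^{−2κd} = 1 − e^{−4.464} = 0.9885.

P = 0.988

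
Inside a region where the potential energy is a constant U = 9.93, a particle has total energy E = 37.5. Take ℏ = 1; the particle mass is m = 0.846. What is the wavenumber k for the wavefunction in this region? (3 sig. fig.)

With E > U the solution is oscillatory, ψ ∝ e^{±ikx} with k = √(2m(E − U))/ℏ.
k = √(2 × 0.846 × 27.57) = 6.830.

k = 6.83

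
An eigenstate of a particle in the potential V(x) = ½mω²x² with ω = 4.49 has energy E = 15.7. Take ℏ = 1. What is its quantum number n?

n = 3

Invert E_n = (n + ½)ℏω: n = E/ℏω − ½ = 2.997, so n = 3.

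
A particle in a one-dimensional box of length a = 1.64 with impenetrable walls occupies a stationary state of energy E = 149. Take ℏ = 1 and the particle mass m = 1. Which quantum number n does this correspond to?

n = 9

For an infinite well E_n = n²π²ℏ²/(2ma²), so n = (a/πℏ)√(2mE).
n = (1.64/π) × √(2 × 1 × 149) = 9.012 → n = 9.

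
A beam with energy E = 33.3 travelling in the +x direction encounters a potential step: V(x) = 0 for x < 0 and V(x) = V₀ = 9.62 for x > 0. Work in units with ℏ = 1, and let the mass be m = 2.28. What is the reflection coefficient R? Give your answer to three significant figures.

The wavenumbers are k₁ = √(2mE)/ℏ = 12.32 on the left and k₂ = √(2m(E − V₀))/ℏ = 10.39 on the right.
Continuity of ψ and ψ′ at the step yields the reflection amplitude r = (k₁ − k₂)/(k₁ + k₂) = 0.08503; thus R = |r|² = 0.007229, T = 0.9928.

R = 0.00723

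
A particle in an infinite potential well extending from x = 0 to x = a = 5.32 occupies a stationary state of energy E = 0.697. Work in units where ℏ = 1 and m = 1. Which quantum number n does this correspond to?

From E_n = n²π²ℏ²/(2ma²) invert to n = √(2ma²E)/(πℏ).
n = (5.32/π) × √(2 × 1 × 0.697) = 1.999 → n = 2.

n = 2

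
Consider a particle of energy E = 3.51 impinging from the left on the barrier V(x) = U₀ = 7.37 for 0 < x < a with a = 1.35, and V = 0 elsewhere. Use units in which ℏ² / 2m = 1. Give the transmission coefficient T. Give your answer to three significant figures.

E < U₀: inside the barrier ψ ∝ e^{±κx} with κ = √(2m(U₀ − E))/ℏ = 1.965.
κa = 2.652, sinh(κa) = 7.058.
The exact tunnelling result is T⁻¹ = 1 + U₀² sinh²(κa) / [4E(U₀ − E)] = 50.93, so T = 0.0196.

T = 0.0196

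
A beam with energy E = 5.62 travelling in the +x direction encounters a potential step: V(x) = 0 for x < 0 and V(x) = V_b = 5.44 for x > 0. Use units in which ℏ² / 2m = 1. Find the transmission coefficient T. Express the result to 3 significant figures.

The wavenumbers are k₁ = √(2mE)/ℏ = 2.371 on the left and k₂ = √(2m(E − V_b))/ℏ = 0.4243 on the right.
Continuity of ψ and ψ′ at the step yields the reflection amplitude r = (k₁ − k₂)/(k₁ + k₂) = 0.6964; thus R = |r|² = 0.4850, T = 0.5150.

T = 0.515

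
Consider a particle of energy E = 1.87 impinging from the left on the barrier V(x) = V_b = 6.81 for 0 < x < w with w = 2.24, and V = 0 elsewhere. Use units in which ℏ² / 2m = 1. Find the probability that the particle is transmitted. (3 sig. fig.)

E < V_b: inside the barrier ψ ∝ e^{±κx} with κ = √(2m(V_b − E))/ℏ = 2.223.
κw = 4.979, sinh(κw) = 72.64.
The exact tunnelling result is T⁻¹ = 1 + V_b² sinh²(κw) / [4E(V_b − E)] = 6623, so T = 0.000151.

T = 0.000151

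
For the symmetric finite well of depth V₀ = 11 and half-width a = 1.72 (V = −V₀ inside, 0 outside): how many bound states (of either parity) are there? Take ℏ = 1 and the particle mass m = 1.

The dimensionless depth is z₀ = a√(2mV₀)/ℏ = 1.72 × √(22.00) = 8.068.
A new bound state (alternating even/odd) appears each time z₀ passes a multiple of π/2, so N = ⌊2z₀/π⌋ + 1 = ⌊5.136⌋ + 1 = 6.

N = 6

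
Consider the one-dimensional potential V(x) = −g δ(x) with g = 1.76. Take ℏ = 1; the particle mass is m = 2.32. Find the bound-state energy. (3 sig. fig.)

E = -3.59

The bound state is ψ(x) = √κ e^{−κ|x|}. The derivative jump ψ'(0⁺) − ψ'(0⁻) = −(2mg/ℏ²)ψ(0) fixes κ = mg/ℏ² = 4.083.
Then E = −ℏ²κ²/(2m) = −mg²/(2ℏ²) = -3.593.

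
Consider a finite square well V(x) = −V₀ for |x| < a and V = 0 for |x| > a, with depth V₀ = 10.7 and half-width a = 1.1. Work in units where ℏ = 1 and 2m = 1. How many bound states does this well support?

N = 3

The dimensionless depth is z₀ = a√(2mV₀)/ℏ = 1.1 × √(10.70) = 3.598.
The even/odd transcendental equations gain one root per π/2 in z₀, giving N = 1 + ⌊2z₀/π⌋ = 1 + ⌊2.291⌋ = 3.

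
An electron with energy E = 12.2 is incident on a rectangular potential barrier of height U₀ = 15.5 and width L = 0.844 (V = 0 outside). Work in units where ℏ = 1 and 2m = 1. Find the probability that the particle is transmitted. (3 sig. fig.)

Since E < U₀ the interior solution is evanescent with decay constant κ = √(2m(U₀ − E))/ℏ = 1.817.
κL = 1.533, sinh(κL) = 2.209.
The exact tunnelling result is T⁻¹ = 1 + U₀² sinh²(κL) / [4E(U₀ − E)] = 8.277, so T = 0.121.

T = 0.121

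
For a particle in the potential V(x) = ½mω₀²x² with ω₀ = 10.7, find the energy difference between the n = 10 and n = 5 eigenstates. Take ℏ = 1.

E_n = ℏω₀(n + ½), so ΔE = (10 − 5) ℏω₀ = 5 × 10.7 = 53.50.

ΔE = 53.5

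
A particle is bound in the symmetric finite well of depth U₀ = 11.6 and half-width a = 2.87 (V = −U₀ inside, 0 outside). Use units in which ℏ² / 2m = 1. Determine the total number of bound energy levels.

N = 7

Define the well-strength parameter z₀ = (a/ℏ)√(2mU₀) = 2.87 × √(2·0.5·11.6) = 9.775.
A new bound state (alternating even/odd) appears each time z₀ passes a multiple of π/2, so N = ⌊2z₀/π⌋ + 1 = ⌊6.223⌋ + 1 = 7.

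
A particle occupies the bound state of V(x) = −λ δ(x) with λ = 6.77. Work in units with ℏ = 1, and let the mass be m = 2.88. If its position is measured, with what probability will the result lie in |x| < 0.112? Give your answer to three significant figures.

The normalised bound state is ψ = √κ e^{−κ|x|} with κ = mλ/ℏ² = 19.50.
P(|x| < d) = ∫_{−d}^{d} κ e^{−2κ|x|} dx = 1 − e^{−2κd} = 1 − e^{−4.367} = 0.9873.

P = 0.987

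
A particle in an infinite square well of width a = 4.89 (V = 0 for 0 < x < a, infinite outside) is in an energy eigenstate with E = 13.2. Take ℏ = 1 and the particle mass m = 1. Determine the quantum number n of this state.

n = 8

From E_n = n²π²ℏ²/(2ma²) invert to n = √(2ma²E)/(πℏ).
n = (4.89/π) × √(2 × 1 × 13.2) = 7.998 → n = 8.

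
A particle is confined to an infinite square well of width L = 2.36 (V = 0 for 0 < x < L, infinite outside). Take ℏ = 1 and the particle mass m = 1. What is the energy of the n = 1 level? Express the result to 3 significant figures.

E = 0.886

Requiring ψ(0) = ψ(L) = 0 quantises k = nπ/L, hence E_n = ℏ²k²/2m = n²π²ℏ²/(2mL²).
E_1 = 1² × π² / (2 × 1 × 2.36²) = 0.8860.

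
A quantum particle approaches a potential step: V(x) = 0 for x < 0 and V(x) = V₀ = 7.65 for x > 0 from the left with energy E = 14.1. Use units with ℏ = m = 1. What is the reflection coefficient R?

R = 0.0373

The wavenumbers are k₁ = √(2mE)/ℏ = 5.310 on the left and k₂ = √(2m(E − V₀))/ℏ = 3.592 on the right.
Matching ψ and ψ′ at x = 0 gives r = (k₁ − k₂)/(k₁ + k₂), so R = r² = 0.03728 and T = 1 − R = 0.9627.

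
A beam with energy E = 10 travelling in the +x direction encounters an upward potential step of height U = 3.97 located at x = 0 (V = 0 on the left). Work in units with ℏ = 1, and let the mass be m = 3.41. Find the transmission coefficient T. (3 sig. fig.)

The wavenumbers are k₁ = √(2mE)/ℏ = 8.258 on the left and k₂ = √(2m(E − U))/ℏ = 6.413 on the right.
Matching ψ and ψ′ at x = 0 gives r = (k₁ − k₂)/(k₁ + k₂), so R = r² = 0.01582 and T = 1 − R = 0.9842.

T = 0.984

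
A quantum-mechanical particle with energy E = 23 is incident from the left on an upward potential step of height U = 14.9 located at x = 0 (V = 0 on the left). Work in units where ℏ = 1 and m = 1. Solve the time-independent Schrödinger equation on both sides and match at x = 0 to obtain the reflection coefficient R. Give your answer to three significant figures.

R = 0.0651

The wavenumbers are k₁ = √(2mE)/ℏ = 6.782 on the left and k₂ = √(2m(E − U))/ℏ = 4.025 on the right.
Matching ψ and ψ′ at x = 0 gives r = (k₁ − k₂)/(k₁ + k₂), so R = r² = 0.06510 and T = 1 − R = 0.9349.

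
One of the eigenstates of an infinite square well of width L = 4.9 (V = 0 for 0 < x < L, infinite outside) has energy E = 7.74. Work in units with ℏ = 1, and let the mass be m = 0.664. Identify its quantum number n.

n = 5

For an infinite well E_n = n²π²ℏ²/(2mL²), so n = (L/πℏ)√(2mE).
n = (4.9/π) × √(2 × 0.664 × 7.74) = 5.001 → n = 5.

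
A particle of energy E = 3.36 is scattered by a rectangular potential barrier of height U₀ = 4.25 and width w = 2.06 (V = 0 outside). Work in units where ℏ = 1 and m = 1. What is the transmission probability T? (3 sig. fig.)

E < U₀: inside the barrier ψ ∝ e^{±κx} with κ = √(2m(U₀ − E))/ℏ = 1.334.
κw = 2.748, sinh(κw) = 7.777.
Matching ψ, ψ′ at both faces gives T = [1 + U₀² sinh²(κw) / (4E(U₀ − E))]⁻¹ = 1/92.32 = 0.0108.

T = 0.0108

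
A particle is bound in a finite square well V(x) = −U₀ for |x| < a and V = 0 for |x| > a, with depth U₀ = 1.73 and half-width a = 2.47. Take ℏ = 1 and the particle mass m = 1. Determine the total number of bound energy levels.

Define the well-strength parameter z₀ = (a/ℏ)√(2mU₀) = 2.47 × √(2·1·1.73) = 4.594.
The even/odd transcendental equations gain one root per π/2 in z₀, giving N = 1 + ⌊2z₀/π⌋ = 1 + ⌊2.925⌋ = 3.

N = 3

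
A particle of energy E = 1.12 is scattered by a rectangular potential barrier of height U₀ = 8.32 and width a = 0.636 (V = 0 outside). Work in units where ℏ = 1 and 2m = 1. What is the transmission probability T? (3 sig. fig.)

T = 0.0616

Since E < U₀ the interior solution is evanescent with decay constant κ = √(2m(U₀ − E))/ℏ = 2.683.
κa = 1.707, sinh(κa) = 2.664.
Matching ψ, ψ′ at both faces gives T = [1 + U₀² sinh²(κa) / (4E(U₀ − E))]⁻¹ = 1/16.23 = 0.0616.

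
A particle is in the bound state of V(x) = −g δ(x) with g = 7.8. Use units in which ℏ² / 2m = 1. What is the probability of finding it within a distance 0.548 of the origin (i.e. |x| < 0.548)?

The normalised bound state is ψ = √κ e^{−κ|x|} with κ = mg/ℏ² = 3.900.
P(|x| < d) = ∫_{−d}^{d} κ e^{−2κ|x|} dx = 1 − e^{−2κd} = 1 − e^{−4.274} = 0.9861.

P = 0.986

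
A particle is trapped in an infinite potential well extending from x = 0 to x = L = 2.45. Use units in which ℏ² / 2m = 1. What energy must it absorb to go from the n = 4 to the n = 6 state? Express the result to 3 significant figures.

E_n = n²π²ℏ²/(2mL²), so ΔE = (6² − 4²) π²ℏ²/(2mL²).
ΔE = 20 × π² / (2 × 0.5 × 2.45²) = 32.88.

ΔE = 32.9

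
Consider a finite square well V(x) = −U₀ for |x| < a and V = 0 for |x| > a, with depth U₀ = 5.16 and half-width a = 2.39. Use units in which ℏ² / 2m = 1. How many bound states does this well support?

N = 4

The dimensionless depth is z₀ = a√(2mU₀)/ℏ = 2.39 × √(5.160) = 5.429.
The even/odd transcendental equations gain one root per π/2 in z₀, giving N = 1 + ⌊2z₀/π⌋ = 1 + ⌊3.456⌋ = 4.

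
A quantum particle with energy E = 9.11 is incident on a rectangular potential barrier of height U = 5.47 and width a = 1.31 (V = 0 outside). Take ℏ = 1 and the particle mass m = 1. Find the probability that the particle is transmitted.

T = 0.968

Above the barrier the interior wavenumber is k₂ = √(2m(E − U))/ℏ = 2.698, giving phase k₂a = 3.535.
T = [1 + U² sin²(k₂a) / (4E(E − U))]⁻¹ = 1/1.033 = 0.968.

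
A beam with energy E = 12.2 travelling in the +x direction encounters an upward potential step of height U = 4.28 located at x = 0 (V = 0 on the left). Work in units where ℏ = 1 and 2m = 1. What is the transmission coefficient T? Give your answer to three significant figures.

T = 0.988

The wavenumbers are k₁ = √(2mE)/ℏ = 3.493 on the left and k₂ = √(2m(E − U))/ℏ = 2.814 on the right.
Continuity of ψ and ψ′ at the step yields the reflection amplitude r = (k₁ − k₂)/(k₁ + k₂) = 0.1076; thus R = |r|² = 0.01158, T = 0.9884.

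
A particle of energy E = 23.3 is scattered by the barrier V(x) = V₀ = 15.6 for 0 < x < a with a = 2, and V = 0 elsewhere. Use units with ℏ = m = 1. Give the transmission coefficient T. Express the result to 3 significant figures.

T = 0.747

E > V₀: inside the barrier k₂ = √(2m(E − V₀))/ℏ = 3.924, k₂a = 7.849.
Matching at both interfaces gives T⁻¹ = 1 + V₀² sin²(k₂a) / [4E(E − V₀)] = 1.339, hence T = 0.747.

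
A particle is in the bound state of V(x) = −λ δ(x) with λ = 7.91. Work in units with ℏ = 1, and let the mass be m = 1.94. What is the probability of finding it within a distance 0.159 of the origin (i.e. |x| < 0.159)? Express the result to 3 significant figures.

The normalised bound state is ψ = √κ e^{−κ|x|} with κ = mλ/ℏ² = 15.35.
P(|x| < d) = ∫_{−d}^{d} κ e^{−2κ|x|} dx = 1 − e^{−2κd} = 1 − e^{−4.880} = 0.9924.

P = 0.992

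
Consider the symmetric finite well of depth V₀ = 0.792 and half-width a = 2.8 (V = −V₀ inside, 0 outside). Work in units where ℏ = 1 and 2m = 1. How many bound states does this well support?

N = 2

Define the well-strength parameter z₀ = (a/ℏ)√(2mV₀) = 2.8 × √(2·0.5·0.792) = 2.492.
A new bound state (alternating even/odd) appears each time z₀ passes a multiple of π/2, so N = ⌊2z₀/π⌋ + 1 = ⌊1.586⌋ + 1 = 2.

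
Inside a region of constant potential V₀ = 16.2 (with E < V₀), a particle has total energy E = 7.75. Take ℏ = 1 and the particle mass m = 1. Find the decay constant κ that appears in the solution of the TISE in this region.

Since E < V₀ the TISE in this region is ψ'' = κ²ψ with κ = √(2m(V₀ − E))/ℏ.
κ = √(2 × 1 × 8.45) = 4.111.

κ = 4.11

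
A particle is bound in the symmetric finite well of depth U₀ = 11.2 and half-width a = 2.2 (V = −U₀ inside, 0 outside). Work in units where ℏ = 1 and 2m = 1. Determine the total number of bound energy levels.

Define the well-strength parameter z₀ = (a/ℏ)√(2mU₀) = 2.2 × √(2·0.5·11.2) = 7.363.
The even/odd transcendental equations gain one root per π/2 in z₀, giving N = 1 + ⌊2z₀/π⌋ = 1 + ⌊4.687⌋ = 5.

N = 5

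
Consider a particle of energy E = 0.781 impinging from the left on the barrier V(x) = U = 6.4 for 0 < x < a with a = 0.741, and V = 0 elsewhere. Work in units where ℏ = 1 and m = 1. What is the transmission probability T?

E < U: inside the barrier ψ ∝ e^{±κx} with κ = √(2m(U − E))/ℏ = 3.352.
κa = 2.484, sinh(κa) = 5.953.
Matching ψ, ψ′ at both faces gives T = [1 + U² sinh²(κa) / (4E(U − E))]⁻¹ = 1/83.70 = 0.0119.

T = 0.0119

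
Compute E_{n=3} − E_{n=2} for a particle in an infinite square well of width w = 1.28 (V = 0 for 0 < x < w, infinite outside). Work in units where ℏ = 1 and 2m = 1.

ΔE = 30.1

E_n = n²π²ℏ²/(2mw²), so ΔE = (3² − 2²) π²ℏ²/(2mw²).
ΔE = 5 × π² / (2 × 0.5 × 1.28²) = 30.12.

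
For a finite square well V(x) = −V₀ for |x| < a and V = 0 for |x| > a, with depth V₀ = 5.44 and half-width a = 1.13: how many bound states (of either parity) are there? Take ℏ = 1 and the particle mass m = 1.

N = 3

Define the well-strength parameter z₀ = (a/ℏ)√(2mV₀) = 1.13 × √(2·1·5.44) = 3.727.
The even/odd transcendental equations gain one root per π/2 in z₀, giving N = 1 + ⌊2z₀/π⌋ = 1 + ⌊2.373⌋ = 3.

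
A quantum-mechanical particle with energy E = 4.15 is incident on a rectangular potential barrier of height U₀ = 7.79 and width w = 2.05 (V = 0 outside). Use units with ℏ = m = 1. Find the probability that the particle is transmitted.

T = 0.0000625

E < U₀: inside the barrier ψ ∝ e^{±κx} with κ = √(2m(U₀ − E))/ℏ = 2.698.
κw = 5.531, sinh(κw) = 126.2.
The exact tunnelling result is T⁻¹ = 1 + U₀² sinh²(κw) / [4E(U₀ − E)] = 16000, so T = 0.0000625.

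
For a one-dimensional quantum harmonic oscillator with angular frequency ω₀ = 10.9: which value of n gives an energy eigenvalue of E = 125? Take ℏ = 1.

n = 11

Invert E_n = (n + ½)ℏω₀: n = E/ℏω₀ − ½ = 10.968, so n = 11.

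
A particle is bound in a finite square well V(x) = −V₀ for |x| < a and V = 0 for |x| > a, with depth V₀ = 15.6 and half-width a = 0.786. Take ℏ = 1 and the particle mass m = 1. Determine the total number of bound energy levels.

The dimensionless depth is z₀ = a√(2mV₀)/ℏ = 0.786 × √(31.20) = 4.390.
The even/odd transcendental equations gain one root per π/2 in z₀, giving N = 1 + ⌊2z₀/π⌋ = 1 + ⌊2.795⌋ = 3.

N = 3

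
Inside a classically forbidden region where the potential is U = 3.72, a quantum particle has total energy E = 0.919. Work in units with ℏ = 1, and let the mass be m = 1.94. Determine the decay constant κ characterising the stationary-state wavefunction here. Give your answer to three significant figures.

Since E < U the TISE in this region is ψ'' = κ²ψ with κ = √(2m(U − E))/ℏ.
κ = √(2 × 1.94 × 2.801) = 3.297.

κ = 3.30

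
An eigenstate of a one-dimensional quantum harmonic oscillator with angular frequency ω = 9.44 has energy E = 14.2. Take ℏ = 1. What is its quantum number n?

n = 1

Invert E_n = (n + ½)ℏω: n = E/ℏω − ½ = 1.004, so n = 1.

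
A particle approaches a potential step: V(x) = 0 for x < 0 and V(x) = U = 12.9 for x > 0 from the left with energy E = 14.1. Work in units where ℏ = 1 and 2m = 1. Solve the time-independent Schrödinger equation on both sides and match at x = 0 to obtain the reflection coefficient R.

R = 0.301

On each side the TISE gives plane waves with k = √(2m(E − V))/ℏ: k₁ = √(2·½·14.1) = 3.755, k₂ = √(2·½·1.2) = 1.095.
Continuity of ψ and ψ′ at the step yields the reflection amplitude r = (k₁ − k₂)/(k₁ + k₂) = 0.5483; thus R = |r|² = 0.3006, T = 0.6994.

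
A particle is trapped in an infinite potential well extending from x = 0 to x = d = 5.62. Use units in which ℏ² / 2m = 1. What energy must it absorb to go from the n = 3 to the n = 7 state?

E_n = n²π²ℏ²/(2md²), so ΔE = (7² − 3²) π²ℏ²/(2md²).
ΔE = 40 × π² / (2 × 0.5 × 5.62²) = 12.50.

ΔE = 12.5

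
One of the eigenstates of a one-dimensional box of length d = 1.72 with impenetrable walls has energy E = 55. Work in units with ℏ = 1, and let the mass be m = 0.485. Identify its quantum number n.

n = 4

For an infinite well E_n = n²π²ℏ²/(2md²), so n = (d/πℏ)√(2mE).
n = (1.72/π) × √(2 × 0.485 × 55) = 3.999 → n = 4.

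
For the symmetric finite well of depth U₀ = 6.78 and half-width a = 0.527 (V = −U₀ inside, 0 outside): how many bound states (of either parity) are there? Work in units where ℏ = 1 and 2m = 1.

N = 1

The dimensionless depth is z₀ = a√(2mU₀)/ℏ = 0.527 × √(6.780) = 1.372.
The even/odd transcendental equations gain one root per π/2 in z₀, giving N = 1 + ⌊2z₀/π⌋ = 1 + ⌊0.8736⌋ = 1.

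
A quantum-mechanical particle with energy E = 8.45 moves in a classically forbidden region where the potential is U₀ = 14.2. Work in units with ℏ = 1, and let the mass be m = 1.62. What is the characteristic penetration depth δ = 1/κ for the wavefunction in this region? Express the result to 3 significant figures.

Since E < U₀ the TISE in this region is ψ'' = κ²ψ with κ = √(2m(U₀ − E))/ℏ.
κ = √(2 × 1.62 × 5.75) = 4.316. The penetration depth is δ = 1/κ = 0.232.

δ = 0.232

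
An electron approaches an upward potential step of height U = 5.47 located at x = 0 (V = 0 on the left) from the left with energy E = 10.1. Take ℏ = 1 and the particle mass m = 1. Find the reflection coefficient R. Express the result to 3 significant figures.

The wavenumbers are k₁ = √(2mE)/ℏ = 4.494 on the left and k₂ = √(2m(E − U))/ℏ = 3.043 on the right.
Continuity of ψ and ψ′ at the step yields the reflection amplitude r = (k₁ − k₂)/(k₁ + k₂) = 0.1926; thus R = |r|² = 0.03708, T = 0.9629.

R = 0.0371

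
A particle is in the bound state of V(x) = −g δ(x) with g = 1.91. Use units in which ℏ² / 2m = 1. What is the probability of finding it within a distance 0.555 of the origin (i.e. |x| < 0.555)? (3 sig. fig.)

The normalised bound state is ψ = √κ e^{−κ|x|} with κ = mg/ℏ² = 0.9550.
P(|x| < d) = ∫_{−d}^{d} κ e^{−2κ|x|} dx = 1 − e^{−2κd} = 1 − e^{−1.060} = 0.6536.

P = 0.654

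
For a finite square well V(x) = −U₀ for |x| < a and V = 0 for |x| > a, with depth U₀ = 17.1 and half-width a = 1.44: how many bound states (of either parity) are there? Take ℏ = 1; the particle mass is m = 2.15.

N = 8

The dimensionless depth is z₀ = a√(2mU₀)/ℏ = 1.44 × √(73.53) = 12.35.
The even/odd transcendental equations gain one root per π/2 in z₀, giving N = 1 + ⌊2z₀/π⌋ = 1 + ⌊7.861⌋ = 8.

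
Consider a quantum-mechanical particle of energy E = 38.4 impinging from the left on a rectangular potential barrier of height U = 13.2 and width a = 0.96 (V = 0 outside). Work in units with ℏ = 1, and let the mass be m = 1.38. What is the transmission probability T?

T = 0.958

E > U: inside the barrier k₂ = √(2m(E − U))/ℏ = 8.340, k₂a = 8.006.
Matching at both interfaces gives T⁻¹ = 1 + U² sin²(k₂a) / [4E(E − U)] = 1.044, hence T = 0.958.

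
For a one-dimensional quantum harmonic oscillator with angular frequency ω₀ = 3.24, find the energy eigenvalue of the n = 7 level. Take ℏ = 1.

The oscillator eigenvalues are E_n = ℏω₀(n + ½), so E_7 = 3.24 × 7.5 = 24.30.

E = 24.3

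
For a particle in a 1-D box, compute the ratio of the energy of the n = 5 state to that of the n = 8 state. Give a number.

Since E_n ∝ n², the ratio is (5/8)² = 0.390625.

0.390625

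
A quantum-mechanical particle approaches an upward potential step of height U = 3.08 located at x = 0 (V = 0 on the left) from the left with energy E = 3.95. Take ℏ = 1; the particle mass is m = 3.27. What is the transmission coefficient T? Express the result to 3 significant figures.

T = 0.870

On each side the TISE gives plane waves with k = √(2m(E − V))/ℏ: k₁ = √(2·3.27·3.95) = 5.083, k₂ = √(2·3.27·0.87) = 2.385.
Continuity of ψ and ψ′ at the step yields the reflection amplitude r = (k₁ − k₂)/(k₁ + k₂) = 0.3612; thus R = |r|² = 0.1305, T = 0.8695.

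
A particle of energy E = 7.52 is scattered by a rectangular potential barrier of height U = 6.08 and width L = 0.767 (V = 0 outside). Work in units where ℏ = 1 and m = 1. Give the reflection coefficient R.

R = 0.442

E > U: inside the barrier k₂ = √(2m(E − U))/ℏ = 1.697, k₂L = 1.302.
Matching at both interfaces gives T⁻¹ = 1 + U² sin²(k₂L) / [4E(E − U)] = 1.793, hence T = 0.558.
R = 1 − T = 0.442.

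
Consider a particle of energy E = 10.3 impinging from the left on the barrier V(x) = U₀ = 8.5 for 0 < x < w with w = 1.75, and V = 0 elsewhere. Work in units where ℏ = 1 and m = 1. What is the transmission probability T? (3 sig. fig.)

T = 0.970

Above the barrier the interior wavenumber is k₂ = √(2m(E − U₀))/ℏ = 1.897, giving phase k₂w = 3.320.
Matching at both interfaces gives T⁻¹ = 1 + U₀² sin²(k₂w) / [4E(E − U₀)] = 1.031, hence T = 0.970.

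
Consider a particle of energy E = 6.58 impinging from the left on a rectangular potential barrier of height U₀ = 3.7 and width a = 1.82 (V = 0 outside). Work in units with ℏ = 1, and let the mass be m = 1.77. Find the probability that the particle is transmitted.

T = 0.964

Above the barrier the interior wavenumber is k₂ = √(2m(E − U₀))/ℏ = 3.193, giving phase k₂a = 5.811.
T = [1 + U₀² sin²(k₂a) / (4E(E − U₀))]⁻¹ = 1/1.037 = 0.964.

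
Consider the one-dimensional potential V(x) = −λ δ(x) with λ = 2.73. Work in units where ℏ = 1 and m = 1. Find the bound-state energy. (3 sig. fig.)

E = -3.73

The bound state is ψ(x) = √κ e^{−κ|x|}. The derivative jump ψ'(0⁺) − ψ'(0⁻) = −(2mλ/ℏ²)ψ(0) fixes κ = mλ/ℏ² = 2.730.
Then E = −ℏ²κ²/(2m) = −mλ²/(2ℏ²) = -3.726.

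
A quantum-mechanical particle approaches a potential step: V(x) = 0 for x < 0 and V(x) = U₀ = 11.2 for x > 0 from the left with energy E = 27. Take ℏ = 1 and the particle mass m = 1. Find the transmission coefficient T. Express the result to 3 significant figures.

T = 0.982

The wavenumbers are k₁ = √(2mE)/ℏ = 7.348 on the left and k₂ = √(2m(E − U₀))/ℏ = 5.621 on the right.
Continuity of ψ and ψ′ at the step yields the reflection amplitude r = (k₁ − k₂)/(k₁ + k₂) = 0.1332; thus R = |r|² = 0.01773, T = 0.9823.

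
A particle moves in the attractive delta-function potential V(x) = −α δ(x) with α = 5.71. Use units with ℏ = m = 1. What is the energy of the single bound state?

E = -16.3

The bound state is ψ(x) = √κ e^{−κ|x|}. The derivative jump ψ'(0⁺) − ψ'(0⁻) = −(2mα/ℏ²)ψ(0) fixes κ = mα/ℏ² = 5.710.
Then E = −ℏ²κ²/(2m) = −mα²/(2ℏ²) = -16.30.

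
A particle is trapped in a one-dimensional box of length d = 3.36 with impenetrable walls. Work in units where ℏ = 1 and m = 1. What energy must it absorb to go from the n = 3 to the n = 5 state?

E_n = n²π²ℏ²/(2md²), so ΔE = (5² − 3²) π²ℏ²/(2md²).
ΔE = 16 × π² / (2 × 1 × 3.36²) = 6.994.

ΔE = 6.99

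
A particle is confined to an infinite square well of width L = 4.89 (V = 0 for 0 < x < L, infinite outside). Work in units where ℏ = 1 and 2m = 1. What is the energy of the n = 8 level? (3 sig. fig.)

The infinite-well eigenfunctions ψ_n = √(2/L) sin(nπx/L) vanish at both walls, giving E_n = n²π²ℏ²/(2mL²).
E_8 = 8² × π² / (2 × 0.5 × 4.89²) = 26.42.

E = 26.4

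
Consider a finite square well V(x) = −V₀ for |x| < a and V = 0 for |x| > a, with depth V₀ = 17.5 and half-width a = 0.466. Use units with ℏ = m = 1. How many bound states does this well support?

The dimensionless depth is z₀ = a√(2mV₀)/ℏ = 0.466 × √(35.00) = 2.757.
A new bound state (alternating even/odd) appears each time z₀ passes a multiple of π/2, so N = ⌊2z₀/π⌋ + 1 = ⌊1.755⌋ + 1 = 2.

N = 2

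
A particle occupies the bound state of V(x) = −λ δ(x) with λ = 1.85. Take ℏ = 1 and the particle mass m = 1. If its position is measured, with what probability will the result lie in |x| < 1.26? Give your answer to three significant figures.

The normalised bound state is ψ = √κ e^{−κ|x|} with κ = mλ/ℏ² = 1.850.
P(|x| < d) = ∫_{−d}^{d} κ e^{−2κ|x|} dx = 1 − e^{−2κd} = 1 − e^{−4.662} = 0.9906.

P = 0.991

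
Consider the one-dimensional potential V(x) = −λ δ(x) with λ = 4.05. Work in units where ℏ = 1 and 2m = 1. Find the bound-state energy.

E = -4.10

The bound state is ψ(x) = √κ e^{−κ|x|}. The derivative jump ψ'(0⁺) − ψ'(0⁻) = −(2mλ/ℏ²)ψ(0) fixes κ = mλ/ℏ² = 2.025.
Then E = −ℏ²κ²/(2m) = −mλ²/(2ℏ²) = -4.101.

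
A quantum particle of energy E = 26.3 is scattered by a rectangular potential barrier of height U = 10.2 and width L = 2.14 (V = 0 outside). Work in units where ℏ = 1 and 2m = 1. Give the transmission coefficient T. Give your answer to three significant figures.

Above the barrier the interior wavenumber is k₂ = √(2m(E − U))/ℏ = 4.012, giving phase k₂L = 8.587.
Matching at both interfaces gives T⁻¹ = 1 + U² sin²(k₂L) / [4E(E − U)] = 1.034, hence T = 0.967.

T = 0.967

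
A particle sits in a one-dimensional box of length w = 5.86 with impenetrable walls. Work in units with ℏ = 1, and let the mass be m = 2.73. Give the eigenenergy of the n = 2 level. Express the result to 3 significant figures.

Requiring ψ(0) = ψ(w) = 0 quantises k = nπ/w, hence E_n = ℏ²k²/2m = n²π²ℏ²/(2mw²).
E_2 = 2² × π² / (2 × 2.73 × 5.86²) = 0.2106.

E = 0.211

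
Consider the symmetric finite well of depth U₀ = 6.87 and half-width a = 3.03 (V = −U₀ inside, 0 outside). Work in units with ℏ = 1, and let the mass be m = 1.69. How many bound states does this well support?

N = 10

Define the well-strength parameter z₀ = (a/ℏ)√(2mU₀) = 3.03 × √(2·1.69·6.87) = 14.60.
A new bound state (alternating even/odd) appears each time z₀ passes a multiple of π/2, so N = ⌊2z₀/π⌋ + 1 = ⌊9.295⌋ + 1 = 10.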